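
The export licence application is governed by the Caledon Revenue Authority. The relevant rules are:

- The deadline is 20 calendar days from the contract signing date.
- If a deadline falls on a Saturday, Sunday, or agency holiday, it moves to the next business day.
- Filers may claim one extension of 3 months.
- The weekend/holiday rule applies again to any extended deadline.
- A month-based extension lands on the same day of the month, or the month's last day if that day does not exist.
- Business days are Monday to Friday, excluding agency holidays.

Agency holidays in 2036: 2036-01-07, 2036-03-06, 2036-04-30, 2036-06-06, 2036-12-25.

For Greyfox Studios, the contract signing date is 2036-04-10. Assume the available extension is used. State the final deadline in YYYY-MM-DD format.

2036-08-01

From 2036-04-10, 20 calendar days later is 2036-04-30.
2036-04-30 falls on a listed holiday. Rolling to the next business day gives 2036-05-01, a Thursday.
Applying the 3 months extension: 3 months after 2036-05-01 is 2036-08-01.
2036-08-01 falls on a Friday, which is a business day, so no adjustment is needed.
Final deadline: 2036-08-01.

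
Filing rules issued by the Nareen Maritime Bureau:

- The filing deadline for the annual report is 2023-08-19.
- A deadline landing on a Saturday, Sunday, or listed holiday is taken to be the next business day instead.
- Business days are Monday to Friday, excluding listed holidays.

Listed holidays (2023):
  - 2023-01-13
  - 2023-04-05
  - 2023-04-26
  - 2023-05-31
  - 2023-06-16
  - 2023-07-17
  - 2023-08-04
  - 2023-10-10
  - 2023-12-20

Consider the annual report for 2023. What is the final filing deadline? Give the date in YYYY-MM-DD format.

Start from the fixed due date, 2023-08-19.
2023-08-19 is a Saturday, so it moves to the next business day, 2023-08-21 (Monday).
The final due date is 2023-08-21.

2023-08-21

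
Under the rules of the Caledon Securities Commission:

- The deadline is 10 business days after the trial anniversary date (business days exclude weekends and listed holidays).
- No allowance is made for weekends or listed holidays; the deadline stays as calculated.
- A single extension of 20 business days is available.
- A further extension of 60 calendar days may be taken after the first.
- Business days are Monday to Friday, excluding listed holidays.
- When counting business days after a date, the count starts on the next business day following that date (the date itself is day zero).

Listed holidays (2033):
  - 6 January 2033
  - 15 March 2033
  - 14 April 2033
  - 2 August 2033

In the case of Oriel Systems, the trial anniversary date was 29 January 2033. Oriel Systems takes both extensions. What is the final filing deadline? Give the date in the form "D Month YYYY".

10 May 2033

Counting 10 business days after 29 January 2033 (skipping weekends and listed holidays) reaches 11 February 2033.
11 February 2033 is a Friday; no weekend or holiday adjustment applies.
Counting 20 further business days from 11 February 2033 reaches 11 March 2033.
No adjustment is made for weekends or holidays, so 11 March 2033 stands.
Applying the 60-calendar-day extension: 11 March 2033 + 60 days = 10 May 2033.
No adjustment is made for weekends or holidays, so 10 May 2033 stands.
The final due date is 10 May 2033.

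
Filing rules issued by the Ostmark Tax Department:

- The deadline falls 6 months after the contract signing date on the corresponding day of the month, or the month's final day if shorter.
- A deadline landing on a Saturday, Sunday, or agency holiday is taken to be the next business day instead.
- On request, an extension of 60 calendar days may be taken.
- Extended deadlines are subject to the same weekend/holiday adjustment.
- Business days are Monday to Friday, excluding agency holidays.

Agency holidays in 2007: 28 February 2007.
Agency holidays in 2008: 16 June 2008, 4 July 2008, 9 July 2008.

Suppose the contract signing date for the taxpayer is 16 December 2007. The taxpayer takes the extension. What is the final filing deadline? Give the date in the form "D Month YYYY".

6 months from 16 December 2007 is 16 June 2008.
16 June 2008 is a listed holiday, so it moves to the next business day, 17 June 2008 (Tuesday).
With the 60-day extension, 17 June 2008 becomes 16 August 2008.
16 August 2008 is a Saturday, so it moves to the next business day, 18 August 2008 (Monday).
Final deadline: 18 August 2008.

18 August 2008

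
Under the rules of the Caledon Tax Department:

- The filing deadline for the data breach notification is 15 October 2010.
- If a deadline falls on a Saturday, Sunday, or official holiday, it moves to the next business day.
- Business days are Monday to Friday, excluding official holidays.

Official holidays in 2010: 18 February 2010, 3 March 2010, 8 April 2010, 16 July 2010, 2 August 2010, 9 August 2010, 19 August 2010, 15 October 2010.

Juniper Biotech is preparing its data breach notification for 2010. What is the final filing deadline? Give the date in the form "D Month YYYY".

18 October 2010

Start from the fixed due date, 15 October 2010.
15 October 2010 is a listed holiday, so it moves to the next business day, 18 October 2010 (Monday).
Deadline: 18 October 2010.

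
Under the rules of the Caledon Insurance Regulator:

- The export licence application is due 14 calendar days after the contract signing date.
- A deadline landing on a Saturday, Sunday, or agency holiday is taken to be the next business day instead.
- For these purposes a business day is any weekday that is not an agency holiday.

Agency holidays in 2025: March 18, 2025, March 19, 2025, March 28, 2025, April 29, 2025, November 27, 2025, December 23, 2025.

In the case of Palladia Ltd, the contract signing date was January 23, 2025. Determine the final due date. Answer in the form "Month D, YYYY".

From January 23, 2025, 14 calendar days later is February 6, 2025.
Since February 6, 2025 is a Thursday and not a holiday, the date is unchanged.
So the filing is due February 6, 2025.

February 6, 2025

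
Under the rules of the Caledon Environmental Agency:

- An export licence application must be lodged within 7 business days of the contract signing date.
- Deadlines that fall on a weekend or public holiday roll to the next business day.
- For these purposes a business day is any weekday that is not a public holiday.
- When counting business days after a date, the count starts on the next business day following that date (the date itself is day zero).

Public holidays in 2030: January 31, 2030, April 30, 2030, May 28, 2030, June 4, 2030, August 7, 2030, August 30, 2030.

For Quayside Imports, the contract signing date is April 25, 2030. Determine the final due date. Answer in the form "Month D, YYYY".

May 7, 2030

Counting 7 business days after April 25, 2030 (skipping weekends and listed holidays) reaches May 7, 2030.
May 7, 2030 (Tuesday) is already a business day.
Final deadline: May 7, 2030.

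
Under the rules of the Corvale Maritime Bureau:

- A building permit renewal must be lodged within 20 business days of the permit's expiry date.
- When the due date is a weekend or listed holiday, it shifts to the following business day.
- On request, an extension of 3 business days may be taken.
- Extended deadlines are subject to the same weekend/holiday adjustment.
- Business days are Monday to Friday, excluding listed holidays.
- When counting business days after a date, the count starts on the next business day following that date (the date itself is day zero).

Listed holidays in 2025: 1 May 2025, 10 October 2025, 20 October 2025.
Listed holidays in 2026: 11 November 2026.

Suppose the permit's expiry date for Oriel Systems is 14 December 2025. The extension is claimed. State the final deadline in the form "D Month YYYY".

14 January 2026

Starting the day after 14 December 2025 and counting 20 business days lands on 9 January 2026.
9 January 2026 is a Friday and not a listed holiday, so it stands.
Counting 3 further business days from 9 January 2026 reaches 14 January 2026.
14 January 2026 falls on a Wednesday, which is a business day, so no adjustment is needed.
So the filing is due 14 January 2026.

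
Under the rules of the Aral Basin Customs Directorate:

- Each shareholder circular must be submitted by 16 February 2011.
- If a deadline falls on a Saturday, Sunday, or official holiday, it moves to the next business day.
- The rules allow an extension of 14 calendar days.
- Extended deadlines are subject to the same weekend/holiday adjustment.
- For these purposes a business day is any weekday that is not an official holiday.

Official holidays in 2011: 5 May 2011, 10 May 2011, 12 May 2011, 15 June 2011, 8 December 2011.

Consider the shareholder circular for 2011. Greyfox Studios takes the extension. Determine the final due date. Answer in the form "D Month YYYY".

2 March 2011

The statutory due date is 16 February 2011.
Since 16 February 2011 is a Wednesday and not a holiday, the date is unchanged.
Add the 14 calendar-day extension to 16 February 2011: 2 March 2011.
2 March 2011 (Wednesday) is already a business day.
Final deadline: 2 March 2011.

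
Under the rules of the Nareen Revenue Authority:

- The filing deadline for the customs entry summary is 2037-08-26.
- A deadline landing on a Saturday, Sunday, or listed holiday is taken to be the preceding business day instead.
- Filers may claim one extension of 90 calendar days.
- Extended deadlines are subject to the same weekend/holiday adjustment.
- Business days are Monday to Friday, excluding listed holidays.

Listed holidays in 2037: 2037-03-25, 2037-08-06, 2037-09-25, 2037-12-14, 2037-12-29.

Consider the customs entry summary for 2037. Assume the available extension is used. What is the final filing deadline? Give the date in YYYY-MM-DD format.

Start from the fixed due date, 2037-08-26.
Since 2037-08-26 is a Wednesday and not a holiday, the date is unchanged.
The 90-calendar-day extension moves the deadline from 2037-08-26 to 2037-11-24.
2037-11-24 falls on a Tuesday, which is a business day, so no adjustment is needed.
Final deadline: 2037-11-24.

2037-11-24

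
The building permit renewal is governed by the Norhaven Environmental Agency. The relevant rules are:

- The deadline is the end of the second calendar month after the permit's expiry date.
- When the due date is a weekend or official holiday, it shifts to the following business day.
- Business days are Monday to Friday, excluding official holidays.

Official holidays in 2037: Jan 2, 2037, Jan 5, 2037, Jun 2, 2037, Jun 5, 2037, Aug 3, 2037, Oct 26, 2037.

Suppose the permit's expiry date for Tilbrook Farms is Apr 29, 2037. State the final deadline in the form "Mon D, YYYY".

2 months after Apr 29, 2037 falls in June 2037; the last day of that month is Jun 30, 2037.
Jun 30, 2037 (Tuesday) is already a business day.
Deadline: Jun 30, 2037.

Jun 30, 2037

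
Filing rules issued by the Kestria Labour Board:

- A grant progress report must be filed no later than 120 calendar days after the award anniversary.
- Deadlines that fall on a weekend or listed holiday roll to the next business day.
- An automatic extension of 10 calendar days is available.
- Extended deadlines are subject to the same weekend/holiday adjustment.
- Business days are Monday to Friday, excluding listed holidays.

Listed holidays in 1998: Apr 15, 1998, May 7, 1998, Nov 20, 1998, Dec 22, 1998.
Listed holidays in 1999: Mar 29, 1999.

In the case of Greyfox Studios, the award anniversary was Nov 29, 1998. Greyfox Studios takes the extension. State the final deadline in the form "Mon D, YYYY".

Adding 120 calendar days to Nov 29, 1998 gives Mar 29, 1999.
Mar 29, 1999 is a listed holiday; the next business day is Mar 30, 1999 (Tuesday).
Applying the 10-calendar-day extension: Mar 30, 1999 + 10 days = Apr 9, 1999.
Since Apr 9, 1999 is a Friday and not a holiday, the date is unchanged.
The final due date is Apr 9, 1999.

Apr 9, 1999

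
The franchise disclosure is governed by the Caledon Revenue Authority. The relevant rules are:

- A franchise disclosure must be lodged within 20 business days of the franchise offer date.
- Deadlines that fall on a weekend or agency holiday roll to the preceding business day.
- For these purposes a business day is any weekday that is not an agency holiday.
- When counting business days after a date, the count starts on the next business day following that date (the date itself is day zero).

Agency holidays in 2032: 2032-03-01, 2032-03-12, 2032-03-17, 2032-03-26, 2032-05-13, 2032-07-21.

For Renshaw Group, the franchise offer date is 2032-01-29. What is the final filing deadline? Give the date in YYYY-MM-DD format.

Counting 20 business days after 2032-01-29 (skipping weekends and listed holidays) reaches 2032-02-26.
2032-02-26 (Thursday) is already a business day.
The final due date is 2032-02-26.

2032-02-26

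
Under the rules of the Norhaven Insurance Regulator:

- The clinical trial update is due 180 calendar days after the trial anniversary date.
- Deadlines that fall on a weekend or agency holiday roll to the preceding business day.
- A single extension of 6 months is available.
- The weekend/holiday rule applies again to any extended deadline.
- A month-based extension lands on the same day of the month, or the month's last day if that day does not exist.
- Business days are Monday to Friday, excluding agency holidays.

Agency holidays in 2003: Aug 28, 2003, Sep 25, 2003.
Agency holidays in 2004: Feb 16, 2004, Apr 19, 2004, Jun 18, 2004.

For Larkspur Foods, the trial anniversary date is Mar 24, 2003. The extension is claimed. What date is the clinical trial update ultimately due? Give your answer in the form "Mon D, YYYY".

From Mar 24, 2003, 180 calendar days later is Sep 20, 2003.
Sep 20, 2003 is a Saturday; the preceding business day is Sep 19, 2003 (Friday).
Add 6 months to Sep 19, 2003: Mar 19, 2004.
Since Mar 19, 2004 is a Friday and not a holiday, the date is unchanged.
So the filing is due Mar 19, 2004.

Mar 19, 2004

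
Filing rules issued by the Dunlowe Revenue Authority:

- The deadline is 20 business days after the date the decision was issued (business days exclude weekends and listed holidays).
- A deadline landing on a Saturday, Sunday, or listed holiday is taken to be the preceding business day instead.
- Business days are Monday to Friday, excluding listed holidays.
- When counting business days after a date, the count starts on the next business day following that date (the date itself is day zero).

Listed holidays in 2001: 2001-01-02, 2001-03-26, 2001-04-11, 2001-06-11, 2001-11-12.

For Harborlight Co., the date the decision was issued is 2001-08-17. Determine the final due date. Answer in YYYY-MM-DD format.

Starting the day after 2001-08-17 and counting 20 business days lands on 2001-09-14.
2001-09-14 falls on a Friday, which is a business day, so no adjustment is needed.
The final due date is 2001-09-14.

2001-09-14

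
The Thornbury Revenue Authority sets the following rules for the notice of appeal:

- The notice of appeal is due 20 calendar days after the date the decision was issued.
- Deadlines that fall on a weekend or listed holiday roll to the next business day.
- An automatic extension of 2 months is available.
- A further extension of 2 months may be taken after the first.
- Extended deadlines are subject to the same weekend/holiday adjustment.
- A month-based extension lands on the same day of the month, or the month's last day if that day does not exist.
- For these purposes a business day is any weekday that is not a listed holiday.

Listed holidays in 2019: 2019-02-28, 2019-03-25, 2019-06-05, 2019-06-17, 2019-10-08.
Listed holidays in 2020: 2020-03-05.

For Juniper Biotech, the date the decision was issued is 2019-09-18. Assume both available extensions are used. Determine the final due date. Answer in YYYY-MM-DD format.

2020-02-10

From 2019-09-18, 20 calendar days later is 2019-10-08.
2019-10-08 is a listed holiday; the next business day is 2019-10-09 (Wednesday).
The 2 months extension carries 2019-10-09 to 2019-12-09.
2019-12-09 (Monday) is already a business day.
Applying the 2 months extension: 2 months after 2019-12-09 is 2020-02-09.
2020-02-09 is a Sunday; the next business day is 2020-02-10 (Monday).
Final deadline: 2020-02-10.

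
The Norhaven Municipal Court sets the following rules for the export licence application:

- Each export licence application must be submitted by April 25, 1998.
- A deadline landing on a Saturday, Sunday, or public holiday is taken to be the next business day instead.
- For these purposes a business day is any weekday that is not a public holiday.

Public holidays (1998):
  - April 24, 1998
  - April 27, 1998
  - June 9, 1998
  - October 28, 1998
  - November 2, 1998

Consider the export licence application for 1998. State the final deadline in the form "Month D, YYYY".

April 28, 1998

The stated deadline is April 25, 1998.
April 25, 1998 falls on a Saturday. Rolling to the next business day gives April 28, 1998, a Tuesday.
The final due date is April 28, 1998.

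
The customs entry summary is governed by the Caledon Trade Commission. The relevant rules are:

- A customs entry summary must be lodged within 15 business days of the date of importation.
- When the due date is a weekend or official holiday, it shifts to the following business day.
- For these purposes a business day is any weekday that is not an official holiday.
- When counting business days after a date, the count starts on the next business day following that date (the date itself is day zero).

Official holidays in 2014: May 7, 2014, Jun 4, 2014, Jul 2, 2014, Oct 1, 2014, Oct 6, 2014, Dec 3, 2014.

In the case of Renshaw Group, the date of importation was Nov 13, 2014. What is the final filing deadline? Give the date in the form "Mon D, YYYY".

Starting the day after Nov 13, 2014 and counting 15 business days lands on Dec 5, 2014.
Dec 5, 2014 is a Friday and not a listed holiday, so it stands.
So the filing is due Dec 5, 2014.

Dec 5, 2014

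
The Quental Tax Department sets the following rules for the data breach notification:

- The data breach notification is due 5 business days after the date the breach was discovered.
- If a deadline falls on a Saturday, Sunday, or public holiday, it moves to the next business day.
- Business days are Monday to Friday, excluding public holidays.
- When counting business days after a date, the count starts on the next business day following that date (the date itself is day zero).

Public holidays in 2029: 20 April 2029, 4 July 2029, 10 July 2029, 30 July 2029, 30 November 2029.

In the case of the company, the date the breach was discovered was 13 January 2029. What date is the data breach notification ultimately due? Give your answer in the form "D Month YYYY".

19 January 2029

5 business days after 13 January 2029, excluding weekends and holidays, is 19 January 2029.
19 January 2029 falls on a Friday, which is a business day, so no adjustment is needed.
Final deadline: 19 January 2029.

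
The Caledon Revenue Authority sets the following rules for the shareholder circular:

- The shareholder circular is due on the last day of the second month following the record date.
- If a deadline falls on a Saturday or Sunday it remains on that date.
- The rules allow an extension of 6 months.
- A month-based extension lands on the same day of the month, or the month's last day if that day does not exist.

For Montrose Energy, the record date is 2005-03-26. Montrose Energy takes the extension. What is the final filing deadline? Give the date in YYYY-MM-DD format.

2005-11-30

2 months after 2005-03-26 is May 2005; that month ends on 2005-05-31.
No adjustment is made for weekends or holidays, so 2005-05-31 stands.
Applying the 6 months extension: 6 months after 2005-05-31 is 2005-11-30 (day 31 does not exist in November, so the month's last day is used).
2005-11-30 falls on a Wednesday. The rules make no weekend/holiday allowance, so it remains 2005-11-30.
Final deadline: 2005-11-30.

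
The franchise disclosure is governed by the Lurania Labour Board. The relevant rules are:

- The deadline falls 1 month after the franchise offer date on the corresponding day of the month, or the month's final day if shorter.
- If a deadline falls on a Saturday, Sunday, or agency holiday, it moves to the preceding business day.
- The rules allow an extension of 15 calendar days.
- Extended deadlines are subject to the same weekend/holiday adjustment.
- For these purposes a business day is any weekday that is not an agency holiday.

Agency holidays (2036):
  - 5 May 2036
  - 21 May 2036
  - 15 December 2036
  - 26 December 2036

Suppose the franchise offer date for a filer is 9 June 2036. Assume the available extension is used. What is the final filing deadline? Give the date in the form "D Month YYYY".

24 July 2036

1 month from 9 June 2036 is 9 July 2036.
9 July 2036 falls on a Wednesday, which is a business day, so no adjustment is needed.
The 15-calendar-day extension moves the deadline from 9 July 2036 to 24 July 2036.
24 July 2036 is a Thursday and not a listed holiday, so it stands.
Final deadline: 24 July 2036.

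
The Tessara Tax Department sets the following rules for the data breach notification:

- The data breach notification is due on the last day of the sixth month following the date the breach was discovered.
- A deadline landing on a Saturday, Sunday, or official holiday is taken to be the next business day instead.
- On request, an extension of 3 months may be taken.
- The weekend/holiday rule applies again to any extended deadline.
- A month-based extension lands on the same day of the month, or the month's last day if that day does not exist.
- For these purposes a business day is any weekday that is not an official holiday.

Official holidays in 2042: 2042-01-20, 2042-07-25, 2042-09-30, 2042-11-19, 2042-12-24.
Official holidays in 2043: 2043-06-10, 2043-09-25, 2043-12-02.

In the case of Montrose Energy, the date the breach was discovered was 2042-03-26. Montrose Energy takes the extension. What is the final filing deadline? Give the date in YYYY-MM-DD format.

2043-01-01

The sixth month after 2042-03-26 is September 2042, whose last day is 2042-09-30.
Because 2042-09-30 is a listed holiday, the deadline becomes 2042-10-01 (Wednesday).
Add 3 months to 2042-10-01: 2043-01-01.
2043-01-01 (Thursday) is already a business day.
So the filing is due 2043-01-01.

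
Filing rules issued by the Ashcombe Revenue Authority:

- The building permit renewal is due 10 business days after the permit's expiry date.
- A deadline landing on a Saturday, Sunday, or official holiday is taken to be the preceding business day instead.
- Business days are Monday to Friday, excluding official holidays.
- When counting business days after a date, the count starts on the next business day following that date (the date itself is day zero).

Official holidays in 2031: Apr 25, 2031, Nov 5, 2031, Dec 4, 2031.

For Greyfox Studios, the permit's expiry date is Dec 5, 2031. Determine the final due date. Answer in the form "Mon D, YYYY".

Counting 10 business days after Dec 5, 2031 (skipping weekends and listed holidays) reaches Dec 19, 2031.
Since Dec 19, 2031 is a Friday and not a holiday, the date is unchanged.
So the filing is due Dec 19, 2031.

Dec 19, 2031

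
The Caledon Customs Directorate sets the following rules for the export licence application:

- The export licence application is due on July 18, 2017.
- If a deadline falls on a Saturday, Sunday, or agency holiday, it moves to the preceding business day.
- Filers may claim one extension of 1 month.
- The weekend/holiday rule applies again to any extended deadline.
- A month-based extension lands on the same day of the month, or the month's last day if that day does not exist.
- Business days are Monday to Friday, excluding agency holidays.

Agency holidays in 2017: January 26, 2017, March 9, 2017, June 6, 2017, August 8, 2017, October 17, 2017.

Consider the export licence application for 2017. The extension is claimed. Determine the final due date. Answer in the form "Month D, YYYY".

August 18, 2017

The stated deadline is July 18, 2017.
Since July 18, 2017 is a Tuesday and not a holiday, the date is unchanged.
Add 1 month to July 18, 2017: August 18, 2017.
August 18, 2017 falls on a Friday, which is a business day, so no adjustment is needed.
Final deadline: August 18, 2017.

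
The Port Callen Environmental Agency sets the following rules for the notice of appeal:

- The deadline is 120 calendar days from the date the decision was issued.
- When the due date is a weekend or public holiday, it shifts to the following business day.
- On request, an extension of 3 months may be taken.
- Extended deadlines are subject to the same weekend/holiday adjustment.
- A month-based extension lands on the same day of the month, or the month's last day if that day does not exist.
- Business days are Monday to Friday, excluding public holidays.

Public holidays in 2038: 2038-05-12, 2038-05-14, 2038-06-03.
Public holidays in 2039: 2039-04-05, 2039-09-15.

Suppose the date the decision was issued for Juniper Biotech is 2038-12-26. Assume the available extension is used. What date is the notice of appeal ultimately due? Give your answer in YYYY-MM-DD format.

2039-07-25

Trigger date 2038-12-26 + 120 calendar days = 2039-04-25.
Since 2039-04-25 is a Monday and not a holiday, the date is unchanged.
Applying the 3 months extension: 3 months after 2039-04-25 is 2039-07-25.
Since 2039-07-25 is a Monday and not a holiday, the date is unchanged.
The final due date is 2039-07-25.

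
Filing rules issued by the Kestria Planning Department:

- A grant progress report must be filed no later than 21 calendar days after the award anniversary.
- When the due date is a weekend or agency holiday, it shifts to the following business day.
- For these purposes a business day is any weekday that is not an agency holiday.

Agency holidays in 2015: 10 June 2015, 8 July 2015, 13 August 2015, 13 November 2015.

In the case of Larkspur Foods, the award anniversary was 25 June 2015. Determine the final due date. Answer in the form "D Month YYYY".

From 25 June 2015, 21 calendar days later is 16 July 2015.
16 July 2015 falls on a Thursday, which is a business day, so no adjustment is needed.
The final due date is 16 July 2015.

16 July 2015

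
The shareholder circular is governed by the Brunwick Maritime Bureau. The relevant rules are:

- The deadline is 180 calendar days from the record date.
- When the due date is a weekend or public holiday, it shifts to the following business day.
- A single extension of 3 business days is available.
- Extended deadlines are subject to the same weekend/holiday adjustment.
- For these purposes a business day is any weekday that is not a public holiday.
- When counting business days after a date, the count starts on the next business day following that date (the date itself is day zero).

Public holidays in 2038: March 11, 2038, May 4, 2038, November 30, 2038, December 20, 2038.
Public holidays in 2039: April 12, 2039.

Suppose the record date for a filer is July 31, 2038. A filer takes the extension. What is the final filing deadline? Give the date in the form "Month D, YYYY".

Adding 180 calendar days to July 31, 2038 gives January 27, 2039.
January 27, 2039 falls on a Thursday, which is a business day, so no adjustment is needed.
The 3-business-day extension runs from January 27, 2039 to February 1, 2039.
Since February 1, 2039 is a Tuesday and not a holiday, the date is unchanged.
The final due date is February 1, 2039.

February 1, 2039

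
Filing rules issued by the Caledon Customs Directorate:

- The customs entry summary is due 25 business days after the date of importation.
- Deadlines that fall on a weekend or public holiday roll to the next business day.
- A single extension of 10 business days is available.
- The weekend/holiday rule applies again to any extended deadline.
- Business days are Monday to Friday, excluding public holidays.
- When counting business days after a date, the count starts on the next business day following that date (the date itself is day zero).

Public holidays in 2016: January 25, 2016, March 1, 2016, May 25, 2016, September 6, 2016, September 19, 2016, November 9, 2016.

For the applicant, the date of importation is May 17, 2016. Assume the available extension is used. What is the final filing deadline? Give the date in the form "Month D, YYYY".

July 6, 2016

25 business days after May 17, 2016, excluding weekends and holidays, is June 22, 2016.
June 22, 2016 falls on a Wednesday, which is a business day, so no adjustment is needed.
Counting 10 further business days from June 22, 2016 reaches July 6, 2016.
July 6, 2016 falls on a Wednesday, which is a business day, so no adjustment is needed.
Final deadline: July 6, 2016.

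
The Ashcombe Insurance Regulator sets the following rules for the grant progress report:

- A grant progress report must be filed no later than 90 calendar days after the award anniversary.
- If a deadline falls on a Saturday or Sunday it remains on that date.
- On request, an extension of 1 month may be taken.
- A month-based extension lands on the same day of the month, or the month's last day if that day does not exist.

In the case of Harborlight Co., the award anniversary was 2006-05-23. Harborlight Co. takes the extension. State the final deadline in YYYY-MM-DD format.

90 calendar days after 2006-05-23 is 2006-08-21.
2006-08-21 falls on a Monday. The rules make no weekend/holiday allowance, so it remains 2006-08-21.
Applying the 1 month extension: 1 month after 2006-08-21 is 2006-09-21.
No adjustment is made for weekends or holidays, so 2006-09-21 stands.
So the filing is due 2006-09-21.

2006-09-21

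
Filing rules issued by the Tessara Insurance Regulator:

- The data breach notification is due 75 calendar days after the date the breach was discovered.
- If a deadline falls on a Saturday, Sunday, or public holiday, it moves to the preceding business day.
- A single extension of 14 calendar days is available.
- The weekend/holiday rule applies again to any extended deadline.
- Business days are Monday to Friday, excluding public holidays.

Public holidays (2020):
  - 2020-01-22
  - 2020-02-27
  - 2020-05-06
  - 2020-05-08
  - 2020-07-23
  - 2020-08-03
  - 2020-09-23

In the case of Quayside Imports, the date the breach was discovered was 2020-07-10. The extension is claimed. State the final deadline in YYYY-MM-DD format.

75 calendar days after 2020-07-10 is 2020-09-23.
Because 2020-09-23 is a listed holiday, the deadline becomes 2020-09-22 (Tuesday).
With the 14-day extension, 2020-09-22 becomes 2020-10-06.
Since 2020-10-06 is a Tuesday and not a holiday, the date is unchanged.
Final deadline: 2020-10-06.

2020-10-06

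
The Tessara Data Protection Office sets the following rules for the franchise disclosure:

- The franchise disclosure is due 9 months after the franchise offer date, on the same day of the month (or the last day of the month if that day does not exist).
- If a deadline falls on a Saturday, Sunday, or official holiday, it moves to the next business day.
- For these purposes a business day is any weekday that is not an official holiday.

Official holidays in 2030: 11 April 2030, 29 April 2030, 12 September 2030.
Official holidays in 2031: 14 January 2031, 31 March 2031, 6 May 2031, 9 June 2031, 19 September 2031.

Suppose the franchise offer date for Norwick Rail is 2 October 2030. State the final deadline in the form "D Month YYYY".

9 months from 2 October 2030 is 2 July 2031.
Since 2 July 2031 is a Wednesday and not a holiday, the date is unchanged.
The final due date is 2 July 2031.

2 July 2031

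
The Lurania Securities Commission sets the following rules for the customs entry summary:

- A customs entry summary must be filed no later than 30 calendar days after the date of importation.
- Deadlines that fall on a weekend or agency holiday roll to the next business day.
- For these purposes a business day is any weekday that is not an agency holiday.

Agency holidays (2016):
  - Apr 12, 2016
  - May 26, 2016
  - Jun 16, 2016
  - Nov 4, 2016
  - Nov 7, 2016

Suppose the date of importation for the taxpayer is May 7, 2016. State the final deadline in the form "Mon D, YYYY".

Trigger date May 7, 2016 + 30 calendar days = Jun 6, 2016.
Since Jun 6, 2016 is a Monday and not a holiday, the date is unchanged.
Deadline: Jun 6, 2016.

Jun 6, 2016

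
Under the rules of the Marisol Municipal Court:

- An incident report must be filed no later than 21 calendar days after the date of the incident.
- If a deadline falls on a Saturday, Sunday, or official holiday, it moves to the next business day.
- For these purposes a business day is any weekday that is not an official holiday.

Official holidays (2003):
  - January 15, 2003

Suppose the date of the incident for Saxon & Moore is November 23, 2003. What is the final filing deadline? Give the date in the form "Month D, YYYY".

December 15, 2003

Trigger date November 23, 2003 + 21 calendar days = December 14, 2003.
December 14, 2003 falls on a Sunday. Rolling to the next business day gives December 15, 2003, a Monday.
The final due date is December 15, 2003.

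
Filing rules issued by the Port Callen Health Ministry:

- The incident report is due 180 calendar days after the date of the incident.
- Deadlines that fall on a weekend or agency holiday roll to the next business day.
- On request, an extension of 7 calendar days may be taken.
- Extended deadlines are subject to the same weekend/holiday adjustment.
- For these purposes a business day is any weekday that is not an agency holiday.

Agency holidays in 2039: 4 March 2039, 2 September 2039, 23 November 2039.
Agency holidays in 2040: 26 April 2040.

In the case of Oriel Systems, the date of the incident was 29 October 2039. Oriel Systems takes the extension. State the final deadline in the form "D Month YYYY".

From 29 October 2039, 180 calendar days later is 26 April 2040.
26 April 2040 is a listed holiday, so it moves to the next business day, 27 April 2040 (Friday).
Applying the 7-calendar-day extension: 27 April 2040 + 7 days = 4 May 2040.
Since 4 May 2040 is a Friday and not a holiday, the date is unchanged.
So the filing is due 4 May 2040.

4 May 2040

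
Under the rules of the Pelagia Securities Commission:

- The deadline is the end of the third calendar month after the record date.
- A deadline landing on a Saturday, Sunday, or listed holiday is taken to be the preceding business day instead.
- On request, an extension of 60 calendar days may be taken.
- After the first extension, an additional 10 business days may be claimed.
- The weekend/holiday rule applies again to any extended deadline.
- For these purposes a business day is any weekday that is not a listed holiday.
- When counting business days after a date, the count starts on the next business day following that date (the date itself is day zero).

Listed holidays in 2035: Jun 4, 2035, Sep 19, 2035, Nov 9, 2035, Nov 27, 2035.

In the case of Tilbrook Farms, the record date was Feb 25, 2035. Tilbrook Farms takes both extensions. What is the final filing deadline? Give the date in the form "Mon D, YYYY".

Aug 13, 2035

3 months after Feb 25, 2035 is May 2035; that month ends on May 31, 2035.
May 31, 2035 (Thursday) is already a business day.
With the 60-day extension, May 31, 2035 becomes Jul 30, 2035.
Jul 30, 2035 (Monday) is already a business day.
Counting 10 further business days from Jul 30, 2035 reaches Aug 13, 2035.
Since Aug 13, 2035 is a Monday and not a holiday, the date is unchanged.
Final deadline: Aug 13, 2035.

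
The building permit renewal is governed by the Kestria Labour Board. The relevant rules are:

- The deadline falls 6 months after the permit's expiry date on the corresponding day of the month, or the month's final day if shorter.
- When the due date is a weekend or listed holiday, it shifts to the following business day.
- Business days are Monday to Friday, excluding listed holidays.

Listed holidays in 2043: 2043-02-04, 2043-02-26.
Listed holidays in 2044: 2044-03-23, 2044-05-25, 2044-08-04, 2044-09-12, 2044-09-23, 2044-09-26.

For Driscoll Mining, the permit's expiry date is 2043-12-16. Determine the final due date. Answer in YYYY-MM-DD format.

6 months from 2043-12-16 is 2044-06-16.
2044-06-16 is a Thursday and not a listed holiday, so it stands.
So the filing is due 2044-06-16.

2044-06-16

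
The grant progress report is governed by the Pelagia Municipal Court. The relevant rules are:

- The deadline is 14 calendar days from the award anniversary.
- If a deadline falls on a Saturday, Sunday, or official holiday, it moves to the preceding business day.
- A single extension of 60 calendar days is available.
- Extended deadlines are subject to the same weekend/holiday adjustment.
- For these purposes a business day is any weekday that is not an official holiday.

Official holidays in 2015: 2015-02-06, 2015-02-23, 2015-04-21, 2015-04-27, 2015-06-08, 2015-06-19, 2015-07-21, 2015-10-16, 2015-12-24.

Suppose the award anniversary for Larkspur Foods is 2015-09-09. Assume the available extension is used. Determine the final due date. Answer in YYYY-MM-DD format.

2015-11-20

Trigger date 2015-09-09 + 14 calendar days = 2015-09-23.
2015-09-23 (Wednesday) is already a business day.
Add the 60 calendar-day extension to 2015-09-23: 2015-11-22.
2015-11-22 is a Sunday; the preceding business day is 2015-11-20 (Friday).
Final deadline: 2015-11-20.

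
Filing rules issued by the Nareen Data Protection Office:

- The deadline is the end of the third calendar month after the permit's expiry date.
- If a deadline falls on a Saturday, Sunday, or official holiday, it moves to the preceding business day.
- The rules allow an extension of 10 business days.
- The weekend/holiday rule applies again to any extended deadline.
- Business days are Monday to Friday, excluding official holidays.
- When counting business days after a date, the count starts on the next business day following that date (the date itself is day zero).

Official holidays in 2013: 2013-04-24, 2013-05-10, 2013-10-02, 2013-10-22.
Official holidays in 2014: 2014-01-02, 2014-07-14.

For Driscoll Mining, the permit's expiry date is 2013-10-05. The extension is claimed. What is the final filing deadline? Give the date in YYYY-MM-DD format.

The third month after 2013-10-05 is January 2014, whose last day is 2014-01-31.
2014-01-31 falls on a Friday, which is a business day, so no adjustment is needed.
Counting 10 further business days from 2014-01-31 reaches 2014-02-14.
2014-02-14 falls on a Friday, which is a business day, so no adjustment is needed.
So the filing is due 2014-02-14.

2014-02-14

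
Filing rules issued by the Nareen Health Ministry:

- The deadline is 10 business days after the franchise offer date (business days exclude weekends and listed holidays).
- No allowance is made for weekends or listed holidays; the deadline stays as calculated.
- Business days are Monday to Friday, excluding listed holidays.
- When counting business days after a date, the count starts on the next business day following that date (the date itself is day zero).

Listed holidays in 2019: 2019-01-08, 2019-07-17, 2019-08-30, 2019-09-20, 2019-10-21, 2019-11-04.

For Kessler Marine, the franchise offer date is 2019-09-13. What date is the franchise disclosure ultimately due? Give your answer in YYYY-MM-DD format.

Counting 10 business days after 2019-09-13 (skipping weekends and listed holidays) reaches 2019-09-30.
No adjustment is made for weekends or holidays, so 2019-09-30 stands.
So the filing is due 2019-09-30.

2019-09-30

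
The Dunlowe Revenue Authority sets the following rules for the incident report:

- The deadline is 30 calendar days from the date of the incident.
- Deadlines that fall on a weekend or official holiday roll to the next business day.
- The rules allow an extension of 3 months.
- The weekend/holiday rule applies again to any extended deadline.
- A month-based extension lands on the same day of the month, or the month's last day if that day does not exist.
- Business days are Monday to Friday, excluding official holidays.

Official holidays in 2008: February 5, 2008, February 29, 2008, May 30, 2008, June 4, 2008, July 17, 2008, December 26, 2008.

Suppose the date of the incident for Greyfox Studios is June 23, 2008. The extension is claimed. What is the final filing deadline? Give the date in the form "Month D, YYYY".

Trigger date June 23, 2008 + 30 calendar days = July 23, 2008.
July 23, 2008 is a Wednesday and not a listed holiday, so it stands.
Add 3 months to July 23, 2008: October 23, 2008.
Since October 23, 2008 is a Thursday and not a holiday, the date is unchanged.
So the filing is due October 23, 2008.

October 23, 2008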